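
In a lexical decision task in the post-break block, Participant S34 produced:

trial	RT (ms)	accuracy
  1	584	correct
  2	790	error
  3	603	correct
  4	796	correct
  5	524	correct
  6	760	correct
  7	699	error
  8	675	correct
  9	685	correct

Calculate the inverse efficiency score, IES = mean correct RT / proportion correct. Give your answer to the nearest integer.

850 ms

Correct trials (n=7): 584, 603, 796, 524, 760, 675, 685
Mean correct RT = 4627/7 = 661.0000 ms
Proportion correct = 7/9
IES = 661.0000 / (7/9) = 849.857 ms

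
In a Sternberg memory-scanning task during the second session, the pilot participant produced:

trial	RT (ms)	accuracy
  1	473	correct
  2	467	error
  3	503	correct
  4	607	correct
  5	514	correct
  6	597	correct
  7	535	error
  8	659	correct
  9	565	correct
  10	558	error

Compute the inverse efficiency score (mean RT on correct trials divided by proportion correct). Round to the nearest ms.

Correct trials (n=7): 473, 503, 607, 514, 597, 659, 565
Mean correct RT = 3918/7 = 559.7143 ms
Proportion correct = 7/10
IES = 559.7143 / (7/10) = 799.592 ms

800 ms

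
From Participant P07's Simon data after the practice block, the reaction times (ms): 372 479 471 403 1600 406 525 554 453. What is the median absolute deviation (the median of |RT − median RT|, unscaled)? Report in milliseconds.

65 ms

Sorted: 372, 403, 406, 453, 471, 479, 525, 554, 1600 → median = 471
|x − 471|: 99, 8, 0, 68, 1129, 65, 54, 83, 18
Sorted deviations: 0, 8, 18, 54, 65, 68, 83, 99, 1129 → MAD = 65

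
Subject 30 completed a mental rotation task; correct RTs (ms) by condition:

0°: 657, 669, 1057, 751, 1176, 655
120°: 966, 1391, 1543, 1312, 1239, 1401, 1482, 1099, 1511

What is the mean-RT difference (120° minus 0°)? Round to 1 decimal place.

499.6 ms

M(0°) = 4965/6 = 827.500
M(120°) = 11944/9 = 1327.111
Difference = 1327.111 − 827.500 = 499.611 ms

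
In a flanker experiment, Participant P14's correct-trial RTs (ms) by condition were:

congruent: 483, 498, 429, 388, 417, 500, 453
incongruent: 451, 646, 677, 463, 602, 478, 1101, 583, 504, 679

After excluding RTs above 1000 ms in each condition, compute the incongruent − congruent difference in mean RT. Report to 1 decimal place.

incongruent: exclude 1101
M(congruent) = 3168/7 = 452.571
M(incongruent) = 5083/9 = 564.778
Difference = 564.778 − 452.571 = 112.206 ms

112.2 ms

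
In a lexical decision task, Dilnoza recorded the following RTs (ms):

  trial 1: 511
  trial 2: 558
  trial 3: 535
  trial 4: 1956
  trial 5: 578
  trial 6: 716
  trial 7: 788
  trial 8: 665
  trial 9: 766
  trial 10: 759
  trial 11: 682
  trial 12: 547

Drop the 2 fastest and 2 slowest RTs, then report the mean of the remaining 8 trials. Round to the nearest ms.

Sorted: 511, 535, 547, 558, 578, 665, 682, 716, 759, 766, 788, 1956
Drop lowest 2 (511, 535) and highest 2 (788, 1956)
Remaining (n=8): Σ = 5271, mean = 5271/8 = 658.875

659 ms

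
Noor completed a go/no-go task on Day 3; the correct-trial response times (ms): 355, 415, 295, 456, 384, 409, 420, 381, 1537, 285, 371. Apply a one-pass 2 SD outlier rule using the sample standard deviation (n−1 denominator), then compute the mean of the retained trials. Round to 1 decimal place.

n = 11, ΣRT = 5308, M = 482.545
Σ(x−M)² = 1249392.73; s = √(1249392.73/10) = 353.467
Cutoffs: 482.545 ± 2·353.467 → [-224.4, 1189.5]
Outside: 1537 → excluded.
Retained (n=10): Σ = 3771, mean = 3771/10 = 377.100

377.1 ms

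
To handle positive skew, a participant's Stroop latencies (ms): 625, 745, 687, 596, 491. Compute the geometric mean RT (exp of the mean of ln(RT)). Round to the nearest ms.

623 ms

ln(RT): 6.4378, 6.6134, 6.5323, 6.3902, 6.1964
Mean ln(RT) = 32.1702/5 = 6.43403
Geometric mean = exp(6.43403) = 622.68 ms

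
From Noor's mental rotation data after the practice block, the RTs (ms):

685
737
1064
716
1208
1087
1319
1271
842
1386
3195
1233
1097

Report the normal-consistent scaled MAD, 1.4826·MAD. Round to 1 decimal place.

Sorted: 685, 716, 737, 842, 1064, 1087, 1097, 1208, 1233, 1271, 1319, 1386, 3195 → median = 1097
|x − 1097| sorted: 0, 10, 33, 111, 136, 174, 222, 255, 289, 360, 381, 412, 2098 → MAD = 222
Robust SD ≈ 1.4826 × 222 = 329.137

329.1 ms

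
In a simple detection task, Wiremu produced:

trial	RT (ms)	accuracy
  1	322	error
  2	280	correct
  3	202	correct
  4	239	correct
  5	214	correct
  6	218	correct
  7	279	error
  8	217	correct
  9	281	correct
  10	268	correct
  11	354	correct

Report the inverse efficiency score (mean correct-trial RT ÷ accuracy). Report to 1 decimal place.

308.7 ms

Correct trials (n=9): 280, 202, 239, 214, 218, 217, 281, 268, 354
Mean correct RT = 2273/9 = 252.5556 ms
Proportion correct = 9/11
IES = 252.5556 / (9/11) = 308.679 ms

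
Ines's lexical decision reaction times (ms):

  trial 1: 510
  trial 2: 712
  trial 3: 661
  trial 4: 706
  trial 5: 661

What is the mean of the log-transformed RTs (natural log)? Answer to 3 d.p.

6.470

ln(RT): 6.2344, 6.5681, 6.4938, 6.5596, 6.4938
Σ ln(RT) = 32.3496
Mean = 32.3496/5 = 6.46992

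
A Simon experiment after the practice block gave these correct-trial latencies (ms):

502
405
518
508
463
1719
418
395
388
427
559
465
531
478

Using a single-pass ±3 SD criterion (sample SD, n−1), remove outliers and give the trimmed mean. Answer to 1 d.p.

n = 14, ΣRT = 7776, M = 555.429
Σ(x−M)² = 1495507.43; s = √(1495507.43/13) = 339.174
Cutoffs: 555.429 ± 3·339.174 → [-462.1, 1573.0]
Outside: 1719 → excluded.
Retained (n=13): Σ = 6057, mean = 6057/13 = 465.923

465.9 ms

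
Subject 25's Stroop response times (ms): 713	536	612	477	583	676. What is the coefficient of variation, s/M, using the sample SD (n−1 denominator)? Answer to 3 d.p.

n = 6, Σ = 3597, M = 599.5000
Σ(x−M)² = 38201.500; s = √(38201.500/5) = 87.4088
CV = 87.4088 / 599.5000 = 0.14580

0.146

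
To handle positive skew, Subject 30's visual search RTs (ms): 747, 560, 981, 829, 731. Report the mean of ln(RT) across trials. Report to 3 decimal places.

6.629

ln(RT): 6.6161, 6.3279, 6.8886, 6.7202, 6.5944
Σ ln(RT) = 33.1472
Mean = 33.1472/5 = 6.62944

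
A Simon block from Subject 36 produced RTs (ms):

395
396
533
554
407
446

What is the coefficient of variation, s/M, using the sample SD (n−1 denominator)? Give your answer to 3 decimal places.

n = 6, Σ = 2731, M = 455.1667
Σ(x−M)² = 25350.833; s = √(25350.833/5) = 71.2051
CV = 71.2051 / 455.1667 = 0.15644

0.156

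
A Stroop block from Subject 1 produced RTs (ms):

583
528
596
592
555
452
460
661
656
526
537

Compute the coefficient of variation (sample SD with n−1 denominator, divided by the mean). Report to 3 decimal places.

n = 11, Σ = 6146, M = 558.7273
Σ(x−M)² = 46646.182; s = √(46646.182/10) = 68.2980
CV = 68.2980 / 558.7273 = 0.12224

0.122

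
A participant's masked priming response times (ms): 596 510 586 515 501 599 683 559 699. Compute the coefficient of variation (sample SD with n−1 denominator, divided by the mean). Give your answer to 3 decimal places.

0.123

n = 9, Σ = 5248, M = 583.1111
Σ(x−M)² = 41142.889; s = √(41142.889/8) = 71.7137
CV = 71.7137 / 583.1111 = 0.12298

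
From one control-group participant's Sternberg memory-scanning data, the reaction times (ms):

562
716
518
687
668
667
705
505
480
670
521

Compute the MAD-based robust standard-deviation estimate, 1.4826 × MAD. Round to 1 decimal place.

Sorted: 480, 505, 518, 521, 562, 667, 668, 670, 687, 705, 716 → median = 667
|x − 667| sorted: 0, 1, 3, 20, 38, 49, 105, 146, 149, 162, 187 → MAD = 49
Robust SD ≈ 1.4826 × 49 = 72.647

72.6 ms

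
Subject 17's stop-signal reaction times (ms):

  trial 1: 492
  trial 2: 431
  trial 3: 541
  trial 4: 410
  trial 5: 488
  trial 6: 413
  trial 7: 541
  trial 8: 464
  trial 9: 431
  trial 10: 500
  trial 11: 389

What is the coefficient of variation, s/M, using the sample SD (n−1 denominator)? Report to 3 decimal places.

0.114

n = 11, Σ = 5100, M = 463.6364
Σ(x−M)² = 27832.545; s = √(27832.545/10) = 52.7566
CV = 52.7566 / 463.6364 = 0.11379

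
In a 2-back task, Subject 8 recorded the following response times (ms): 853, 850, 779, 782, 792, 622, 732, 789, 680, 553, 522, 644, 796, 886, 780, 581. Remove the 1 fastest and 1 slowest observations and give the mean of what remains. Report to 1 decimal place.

730.9 ms

Sorted: 522, 553, 581, 622, 644, 680, 732, 779, 780, 782, 789, 792, 796, 850, 853, 886
Drop lowest 1 (522) and highest 1 (886)
Remaining (n=14): Σ = 10233, mean = 10233/14 = 730.929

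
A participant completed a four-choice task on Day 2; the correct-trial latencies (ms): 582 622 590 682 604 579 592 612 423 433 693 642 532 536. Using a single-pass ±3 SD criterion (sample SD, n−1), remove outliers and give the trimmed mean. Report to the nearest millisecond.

n = 14, ΣRT = 8122, M = 580.143
Σ(x−M)² = 81127.71; s = √(81127.71/13) = 78.997
Cutoffs: 580.143 ± 3·78.997 → [343.2, 817.1]
No RTs fall outside the cutoffs; all 14 retained. Mean = 8122/14 = 580.143

580 ms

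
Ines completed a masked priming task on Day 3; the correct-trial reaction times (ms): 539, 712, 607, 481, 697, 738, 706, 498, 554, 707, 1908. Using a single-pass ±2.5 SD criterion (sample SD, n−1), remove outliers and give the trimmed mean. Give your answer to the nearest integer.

624 ms

n = 11, ΣRT = 8147, M = 740.636
Σ(x−M)² = 1587432.55; s = √(1587432.55/10) = 398.426
Cutoffs: 740.636 ± 2.5·398.426 → [-255.4, 1736.7]
Outside: 1908 → excluded.
Retained (n=10): Σ = 6239, mean = 6239/10 = 623.900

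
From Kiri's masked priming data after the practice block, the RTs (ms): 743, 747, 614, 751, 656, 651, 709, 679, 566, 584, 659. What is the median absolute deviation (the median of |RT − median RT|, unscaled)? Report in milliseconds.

50 ms

Sorted: 566, 584, 614, 651, 656, 659, 679, 709, 743, 747, 751 → median = 659
|x − 659|: 84, 88, 45, 92, 3, 8, 50, 20, 93, 75, 0
Sorted deviations: 0, 3, 8, 20, 45, 50, 75, 84, 88, 92, 93 → MAD = 50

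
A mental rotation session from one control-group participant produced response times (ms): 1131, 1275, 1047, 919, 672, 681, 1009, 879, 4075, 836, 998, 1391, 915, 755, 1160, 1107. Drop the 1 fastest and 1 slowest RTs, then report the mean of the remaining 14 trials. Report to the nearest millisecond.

1007 ms

Sorted: 672, 681, 755, 836, 879, 915, 919, 998, 1009, 1047, 1107, 1131, 1160, 1275, 1391, 4075
Drop lowest 1 (672) and highest 1 (4075)
Remaining (n=14): Σ = 14103, mean = 14103/14 = 1007.357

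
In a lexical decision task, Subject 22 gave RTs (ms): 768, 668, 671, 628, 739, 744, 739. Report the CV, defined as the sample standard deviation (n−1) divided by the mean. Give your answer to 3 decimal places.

n = 7, Σ = 4957, M = 708.1429
Σ(x−M)² = 16186.857; s = √(16186.857/6) = 51.9404
CV = 51.9404 / 708.1429 = 0.07335

0.073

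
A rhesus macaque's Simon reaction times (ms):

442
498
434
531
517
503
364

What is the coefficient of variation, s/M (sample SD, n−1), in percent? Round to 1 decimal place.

n = 7, Σ = 3289, M = 469.8571
Σ(x−M)² = 21118.857; s = √(21118.857/6) = 59.3280
CV = 59.3280 / 469.8571 = 0.12627 = 12.627%

12.6%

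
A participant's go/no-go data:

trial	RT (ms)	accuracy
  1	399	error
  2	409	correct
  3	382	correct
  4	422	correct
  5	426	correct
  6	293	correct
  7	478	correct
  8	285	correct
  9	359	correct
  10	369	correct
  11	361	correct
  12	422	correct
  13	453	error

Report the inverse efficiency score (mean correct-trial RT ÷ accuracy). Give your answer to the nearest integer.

Correct trials (n=11): 409, 382, 422, 426, 293, 478, 285, 359, 369, 361, 422
Mean correct RT = 4206/11 = 382.3636 ms
Proportion correct = 11/13
IES = 382.3636 / (11/13) = 451.884 ms

452 ms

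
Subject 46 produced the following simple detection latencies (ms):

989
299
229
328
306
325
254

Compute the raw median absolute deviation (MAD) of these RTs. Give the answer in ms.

Sorted: 229, 254, 299, 306, 325, 328, 989 → median = 306
|x − 306|: 683, 7, 77, 22, 0, 19, 52
Sorted deviations: 0, 7, 19, 22, 52, 77, 683 → MAD = 22

22 ms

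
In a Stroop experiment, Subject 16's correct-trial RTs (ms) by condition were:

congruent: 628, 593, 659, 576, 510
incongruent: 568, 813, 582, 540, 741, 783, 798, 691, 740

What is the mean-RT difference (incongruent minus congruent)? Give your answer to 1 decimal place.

M(congruent) = 2966/5 = 593.200
M(incongruent) = 6256/9 = 695.111
Difference = 695.111 − 593.200 = 101.911 ms

101.9 ms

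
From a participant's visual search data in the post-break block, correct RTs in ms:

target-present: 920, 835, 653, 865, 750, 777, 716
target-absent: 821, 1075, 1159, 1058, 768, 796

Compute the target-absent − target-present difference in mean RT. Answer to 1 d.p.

M(target-present) = 5516/7 = 788.000
M(target-absent) = 5677/6 = 946.167
Difference = 946.167 − 788.000 = 158.167 ms

158.2 ms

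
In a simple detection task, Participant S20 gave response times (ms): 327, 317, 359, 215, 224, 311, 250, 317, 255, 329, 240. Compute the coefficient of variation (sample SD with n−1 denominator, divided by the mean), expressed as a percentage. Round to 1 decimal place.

17.4%

n = 11, Σ = 3144, M = 285.8182
Σ(x−M)² = 24663.636; s = √(24663.636/10) = 49.6625
CV = 49.6625 / 285.8182 = 0.17376 = 17.376%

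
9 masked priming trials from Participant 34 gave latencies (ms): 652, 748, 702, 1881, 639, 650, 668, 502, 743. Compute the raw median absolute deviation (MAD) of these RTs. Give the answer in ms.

34 ms

Sorted: 502, 639, 650, 652, 668, 702, 743, 748, 1881 → median = 668
|x − 668|: 16, 80, 34, 1213, 29, 18, 0, 166, 75
Sorted deviations: 0, 16, 18, 29, 34, 75, 80, 166, 1213 → MAD = 34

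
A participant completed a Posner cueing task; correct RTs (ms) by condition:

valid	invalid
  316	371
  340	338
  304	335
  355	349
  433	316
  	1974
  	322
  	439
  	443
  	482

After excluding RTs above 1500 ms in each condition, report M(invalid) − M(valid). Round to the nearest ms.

invalid: exclude 1974
M(valid) = 1748/5 = 349.600
M(invalid) = 3395/9 = 377.222
Difference = 377.222 − 349.600 = 27.622 ms

28 ms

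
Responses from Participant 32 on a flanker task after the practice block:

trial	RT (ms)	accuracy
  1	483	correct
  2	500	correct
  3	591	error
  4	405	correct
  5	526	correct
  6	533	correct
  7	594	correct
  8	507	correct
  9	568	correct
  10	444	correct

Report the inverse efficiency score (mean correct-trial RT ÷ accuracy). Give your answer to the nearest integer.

Correct trials (n=9): 483, 500, 405, 526, 533, 594, 507, 568, 444
Mean correct RT = 4560/9 = 506.6667 ms
Proportion correct = 9/10
IES = 506.6667 / (9/10) = 562.963 ms

563 ms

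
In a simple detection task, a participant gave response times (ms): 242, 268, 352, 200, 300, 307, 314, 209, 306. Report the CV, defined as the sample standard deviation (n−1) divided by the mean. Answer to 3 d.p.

n = 9, Σ = 2498, M = 277.5556
Σ(x−M)² = 21120.222; s = √(21120.222/8) = 51.3812
CV = 51.3812 / 277.5556 = 0.18512

0.185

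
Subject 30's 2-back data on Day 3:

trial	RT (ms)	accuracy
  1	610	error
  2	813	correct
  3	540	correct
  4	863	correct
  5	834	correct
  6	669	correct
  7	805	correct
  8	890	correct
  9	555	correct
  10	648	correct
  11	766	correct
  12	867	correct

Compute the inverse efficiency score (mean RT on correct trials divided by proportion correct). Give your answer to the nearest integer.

818 ms

Correct trials (n=11): 813, 540, 863, 834, 669, 805, 890, 555, 648, 766, 867
Mean correct RT = 8250/11 = 750.0000 ms
Proportion correct = 11/12
IES = 750.0000 / (11/12) = 818.182 ms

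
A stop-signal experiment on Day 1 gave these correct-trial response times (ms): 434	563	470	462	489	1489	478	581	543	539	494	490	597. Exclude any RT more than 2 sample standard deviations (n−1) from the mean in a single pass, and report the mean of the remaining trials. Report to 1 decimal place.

511.7 ms

n = 13, ΣRT = 7629, M = 586.846
Σ(x−M)² = 910821.69; s = √(910821.69/12) = 275.503
Cutoffs: 586.846 ± 2·275.503 → [35.8, 1137.9]
Outside: 1489 → excluded.
Retained (n=12): Σ = 6140, mean = 6140/12 = 511.667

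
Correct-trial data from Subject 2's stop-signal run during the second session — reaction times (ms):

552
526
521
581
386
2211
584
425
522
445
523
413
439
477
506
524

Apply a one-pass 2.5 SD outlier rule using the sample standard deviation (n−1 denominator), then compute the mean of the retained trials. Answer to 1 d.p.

494.9 ms

n = 16, ΣRT = 9635, M = 602.188
Σ(x−M)² = 2812972.44; s = √(2812972.44/15) = 433.049
Cutoffs: 602.188 ± 2.5·433.049 → [-480.4, 1684.8]
Outside: 2211 → excluded.
Retained (n=15): Σ = 7424, mean = 7424/15 = 494.933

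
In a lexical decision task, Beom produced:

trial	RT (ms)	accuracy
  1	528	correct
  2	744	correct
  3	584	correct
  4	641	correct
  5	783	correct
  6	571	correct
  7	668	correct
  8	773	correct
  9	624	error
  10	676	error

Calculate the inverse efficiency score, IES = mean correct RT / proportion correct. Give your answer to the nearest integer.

Correct trials (n=8): 528, 744, 584, 641, 783, 571, 668, 773
Mean correct RT = 5292/8 = 661.5000 ms
Proportion correct = 8/10
IES = 661.5000 / (8/10) = 826.875 ms

827 ms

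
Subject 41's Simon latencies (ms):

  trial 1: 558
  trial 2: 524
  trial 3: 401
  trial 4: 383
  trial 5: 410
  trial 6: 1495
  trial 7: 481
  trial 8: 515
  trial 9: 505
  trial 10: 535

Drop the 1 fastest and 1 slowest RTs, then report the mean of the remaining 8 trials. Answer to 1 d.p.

Sorted: 383, 401, 410, 481, 505, 515, 524, 535, 558, 1495
Drop lowest 1 (383) and highest 1 (1495)
Remaining (n=8): Σ = 3929, mean = 3929/8 = 491.125

491.1 ms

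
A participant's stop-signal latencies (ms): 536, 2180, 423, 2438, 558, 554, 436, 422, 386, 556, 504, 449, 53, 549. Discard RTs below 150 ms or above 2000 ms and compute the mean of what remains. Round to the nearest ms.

488 ms

Excluded: 53, 2180, 2438
Retained (n=11): Σ = 5373
Mean = 5373/11 = 488.4545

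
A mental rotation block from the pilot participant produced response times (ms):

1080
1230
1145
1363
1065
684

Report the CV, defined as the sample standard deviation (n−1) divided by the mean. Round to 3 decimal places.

0.209

n = 6, Σ = 6567, M = 1094.5000
Σ(x−M)² = 262593.500; s = √(262593.500/5) = 229.1696
CV = 229.1696 / 1094.5000 = 0.20938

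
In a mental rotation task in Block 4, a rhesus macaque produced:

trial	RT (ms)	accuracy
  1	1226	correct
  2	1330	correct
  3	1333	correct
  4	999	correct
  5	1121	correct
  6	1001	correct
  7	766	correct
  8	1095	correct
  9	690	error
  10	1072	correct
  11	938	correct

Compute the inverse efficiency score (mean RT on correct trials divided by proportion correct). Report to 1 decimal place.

Correct trials (n=10): 1226, 1330, 1333, 999, 1121, 1001, 766, 1095, 1072, 938
Mean correct RT = 10881/10 = 1088.1000 ms
Proportion correct = 10/11
IES = 1088.1000 / (10/11) = 1196.910 ms

1196.9 ms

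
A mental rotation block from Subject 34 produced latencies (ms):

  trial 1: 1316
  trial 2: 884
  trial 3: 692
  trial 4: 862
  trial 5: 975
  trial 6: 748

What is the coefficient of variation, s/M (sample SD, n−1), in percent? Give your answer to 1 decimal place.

n = 6, Σ = 5477, M = 912.8333
Σ(x−M)² = 245760.833; s = √(245760.833/5) = 221.7029
CV = 221.7029 / 912.8333 = 0.24287 = 24.287%

24.3%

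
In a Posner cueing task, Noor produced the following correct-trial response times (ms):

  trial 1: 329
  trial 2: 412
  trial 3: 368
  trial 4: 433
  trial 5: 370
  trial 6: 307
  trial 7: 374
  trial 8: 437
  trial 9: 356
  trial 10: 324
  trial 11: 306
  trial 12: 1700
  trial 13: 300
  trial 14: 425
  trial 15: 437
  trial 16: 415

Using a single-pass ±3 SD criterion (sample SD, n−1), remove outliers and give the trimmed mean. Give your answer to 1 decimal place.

372.9 ms

n = 16, ΣRT = 7293, M = 455.812
Σ(x−M)² = 1687818.44; s = √(1687818.44/15) = 335.442
Cutoffs: 455.812 ± 3·335.442 → [-550.5, 1462.1]
Outside: 1700 → excluded.
Retained (n=15): Σ = 5593, mean = 5593/15 = 372.867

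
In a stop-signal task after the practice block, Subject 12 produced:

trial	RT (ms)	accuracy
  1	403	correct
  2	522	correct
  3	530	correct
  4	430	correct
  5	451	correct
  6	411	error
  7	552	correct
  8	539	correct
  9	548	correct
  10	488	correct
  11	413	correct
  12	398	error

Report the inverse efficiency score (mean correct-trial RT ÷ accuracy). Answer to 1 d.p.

Correct trials (n=10): 403, 522, 530, 430, 451, 552, 539, 548, 488, 413
Mean correct RT = 4876/10 = 487.6000 ms
Proportion correct = 10/12
IES = 487.6000 / (10/12) = 585.120 ms

585.1 ms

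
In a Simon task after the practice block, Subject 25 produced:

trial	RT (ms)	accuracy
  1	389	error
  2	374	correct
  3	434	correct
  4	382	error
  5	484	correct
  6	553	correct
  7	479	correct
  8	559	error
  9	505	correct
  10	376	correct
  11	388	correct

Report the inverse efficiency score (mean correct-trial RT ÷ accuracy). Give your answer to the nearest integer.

618 ms

Correct trials (n=8): 374, 434, 484, 553, 479, 505, 376, 388
Mean correct RT = 3593/8 = 449.1250 ms
Proportion correct = 8/11
IES = 449.1250 / (8/11) = 617.547 ms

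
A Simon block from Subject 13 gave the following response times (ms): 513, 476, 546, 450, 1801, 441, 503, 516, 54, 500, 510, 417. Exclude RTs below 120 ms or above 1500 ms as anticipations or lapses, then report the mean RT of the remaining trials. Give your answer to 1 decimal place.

487.2 ms

Excluded: 54, 1801
Retained (n=10): Σ = 4872
Mean = 4872/10 = 487.2000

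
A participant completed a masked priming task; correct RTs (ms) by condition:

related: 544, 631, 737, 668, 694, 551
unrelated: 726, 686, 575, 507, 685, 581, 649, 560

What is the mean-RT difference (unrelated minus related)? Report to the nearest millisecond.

M(related) = 3825/6 = 637.500
M(unrelated) = 4969/8 = 621.125
Difference = 621.125 − 637.500 = -16.375 ms

-16 ms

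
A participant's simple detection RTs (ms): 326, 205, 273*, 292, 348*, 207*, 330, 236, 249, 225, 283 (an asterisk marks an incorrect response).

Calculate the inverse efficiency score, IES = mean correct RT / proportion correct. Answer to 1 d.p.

368.8 ms

Correct trials (n=8): 326, 205, 292, 330, 236, 249, 225, 283
Mean correct RT = 2146/8 = 268.2500 ms
Proportion correct = 8/11
IES = 268.2500 / (8/11) = 368.844 ms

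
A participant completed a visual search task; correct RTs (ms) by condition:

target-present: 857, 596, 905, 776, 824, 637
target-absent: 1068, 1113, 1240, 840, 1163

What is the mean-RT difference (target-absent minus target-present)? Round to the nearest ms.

319 ms

M(target-present) = 4595/6 = 765.833
M(target-absent) = 5424/5 = 1084.800
Difference = 1084.800 − 765.833 = 318.967 ms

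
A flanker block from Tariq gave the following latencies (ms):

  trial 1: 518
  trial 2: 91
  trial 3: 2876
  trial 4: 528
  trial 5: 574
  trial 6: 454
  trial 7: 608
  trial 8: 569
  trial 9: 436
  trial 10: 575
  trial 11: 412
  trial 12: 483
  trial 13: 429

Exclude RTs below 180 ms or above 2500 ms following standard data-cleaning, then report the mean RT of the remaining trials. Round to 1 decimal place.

Excluded: 91, 2876
Retained (n=11): Σ = 5586
Mean = 5586/11 = 507.8182

507.8 ms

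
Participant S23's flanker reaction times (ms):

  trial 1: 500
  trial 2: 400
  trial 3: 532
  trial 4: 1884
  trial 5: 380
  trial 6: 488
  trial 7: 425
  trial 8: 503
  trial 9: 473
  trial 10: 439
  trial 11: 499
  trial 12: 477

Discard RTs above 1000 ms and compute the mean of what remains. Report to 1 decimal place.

465.1 ms

Excluded: 1884
Retained (n=11): Σ = 5116
Mean = 5116/11 = 465.0909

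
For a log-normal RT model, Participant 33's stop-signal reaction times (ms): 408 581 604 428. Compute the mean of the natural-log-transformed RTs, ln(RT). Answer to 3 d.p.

ln(RT): 6.0113, 6.3648, 6.4036, 6.0591
Σ ln(RT) = 24.8387
Mean = 24.8387/4 = 6.20968

6.210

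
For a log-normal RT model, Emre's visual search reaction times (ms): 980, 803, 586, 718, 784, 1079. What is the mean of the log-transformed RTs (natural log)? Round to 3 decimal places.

6.696

ln(RT): 6.8876, 6.6884, 6.3733, 6.5765, 6.6644, 6.9838
Σ ln(RT) = 40.1739
Mean = 40.1739/6 = 6.69565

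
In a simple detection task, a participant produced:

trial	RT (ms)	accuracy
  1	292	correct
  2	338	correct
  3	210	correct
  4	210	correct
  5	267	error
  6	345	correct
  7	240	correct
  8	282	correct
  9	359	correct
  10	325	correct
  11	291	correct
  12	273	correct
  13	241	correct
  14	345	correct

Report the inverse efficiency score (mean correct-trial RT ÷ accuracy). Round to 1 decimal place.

310.7 ms

Correct trials (n=13): 292, 338, 210, 210, 345, 240, 282, 359, 325, 291, 273, 241, 345
Mean correct RT = 3751/13 = 288.5385 ms
Proportion correct = 13/14
IES = 288.5385 / (13/14) = 310.734 ms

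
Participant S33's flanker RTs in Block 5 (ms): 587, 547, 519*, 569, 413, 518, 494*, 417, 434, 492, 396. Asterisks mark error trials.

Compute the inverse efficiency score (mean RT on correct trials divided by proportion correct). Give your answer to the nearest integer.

Correct trials (n=9): 587, 547, 569, 413, 518, 417, 434, 492, 396
Mean correct RT = 4373/9 = 485.8889 ms
Proportion correct = 9/11
IES = 485.8889 / (9/11) = 593.864 ms

594 ms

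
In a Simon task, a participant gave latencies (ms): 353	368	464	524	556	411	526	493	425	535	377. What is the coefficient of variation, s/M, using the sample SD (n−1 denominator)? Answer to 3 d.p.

0.162

n = 11, Σ = 5032, M = 457.4545
Σ(x−M)² = 54754.727; s = √(54754.727/10) = 73.9964
CV = 73.9964 / 457.4545 = 0.16176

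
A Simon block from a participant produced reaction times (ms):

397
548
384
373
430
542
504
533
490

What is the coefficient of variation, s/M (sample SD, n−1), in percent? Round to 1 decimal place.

n = 9, Σ = 4201, M = 466.7778
Σ(x−M)² = 40433.556; s = √(40433.556/8) = 71.0929
CV = 71.0929 / 466.7778 = 0.15231 = 15.231%

15.2%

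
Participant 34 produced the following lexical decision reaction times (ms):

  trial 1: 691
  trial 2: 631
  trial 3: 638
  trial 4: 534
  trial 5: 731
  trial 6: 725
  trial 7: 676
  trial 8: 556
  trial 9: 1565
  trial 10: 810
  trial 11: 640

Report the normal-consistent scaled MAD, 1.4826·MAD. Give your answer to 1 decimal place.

Sorted: 534, 556, 631, 638, 640, 676, 691, 725, 731, 810, 1565 → median = 676
|x − 676| sorted: 0, 15, 36, 38, 45, 49, 55, 120, 134, 142, 889 → MAD = 49
Robust SD ≈ 1.4826 × 49 = 72.647

72.6 ms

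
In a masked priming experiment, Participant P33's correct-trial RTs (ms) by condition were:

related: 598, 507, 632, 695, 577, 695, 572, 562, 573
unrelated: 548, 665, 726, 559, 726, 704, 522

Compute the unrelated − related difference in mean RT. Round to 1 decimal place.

M(related) = 5411/9 = 601.222
M(unrelated) = 4450/7 = 635.714
Difference = 635.714 − 601.222 = 34.492 ms

34.5 ms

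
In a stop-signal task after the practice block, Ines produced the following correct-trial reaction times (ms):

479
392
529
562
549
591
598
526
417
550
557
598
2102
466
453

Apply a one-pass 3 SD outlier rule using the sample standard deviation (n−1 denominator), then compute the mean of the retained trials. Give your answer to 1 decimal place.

519.1 ms

n = 15, ΣRT = 9369, M = 624.600
Σ(x−M)² = 2396885.60; s = √(2396885.60/14) = 413.771
Cutoffs: 624.600 ± 3·413.771 → [-616.7, 1865.9]
Outside: 2102 → excluded.
Retained (n=14): Σ = 7267, mean = 7267/14 = 519.071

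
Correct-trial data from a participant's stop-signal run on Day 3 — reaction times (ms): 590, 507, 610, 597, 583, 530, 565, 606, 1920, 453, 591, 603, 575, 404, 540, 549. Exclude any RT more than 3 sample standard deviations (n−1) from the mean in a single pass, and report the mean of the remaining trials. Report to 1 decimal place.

553.5 ms

n = 16, ΣRT = 10223, M = 638.938
Σ(x−M)² = 1800390.94; s = √(1800390.94/15) = 346.448
Cutoffs: 638.938 ± 3·346.448 → [-400.4, 1678.3]
Outside: 1920 → excluded.
Retained (n=15): Σ = 8303, mean = 8303/15 = 553.533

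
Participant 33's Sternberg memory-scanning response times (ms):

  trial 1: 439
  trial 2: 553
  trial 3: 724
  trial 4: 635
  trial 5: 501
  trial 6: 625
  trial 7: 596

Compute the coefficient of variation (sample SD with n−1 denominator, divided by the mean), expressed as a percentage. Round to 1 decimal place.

16.1%

n = 7, Σ = 4073, M = 581.8571
Σ(x−M)² = 52868.857; s = √(52868.857/6) = 93.8695
CV = 93.8695 / 581.8571 = 0.16133 = 16.133%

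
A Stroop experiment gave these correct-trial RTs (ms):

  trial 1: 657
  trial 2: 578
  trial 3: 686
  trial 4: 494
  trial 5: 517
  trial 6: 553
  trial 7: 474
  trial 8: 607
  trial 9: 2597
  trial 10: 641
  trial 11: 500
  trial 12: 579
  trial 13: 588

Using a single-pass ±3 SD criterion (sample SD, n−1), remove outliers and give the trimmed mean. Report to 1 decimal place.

572.8 ms

n = 13, ΣRT = 9471, M = 728.538
Σ(x−M)² = 3832875.23; s = √(3832875.23/12) = 565.160
Cutoffs: 728.538 ± 3·565.160 → [-966.9, 2424.0]
Outside: 2597 → excluded.
Retained (n=12): Σ = 6874, mean = 6874/12 = 572.833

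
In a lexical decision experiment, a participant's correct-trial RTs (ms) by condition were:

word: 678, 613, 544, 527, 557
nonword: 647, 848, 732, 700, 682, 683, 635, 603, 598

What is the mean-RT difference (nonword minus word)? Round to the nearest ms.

97 ms

M(word) = 2919/5 = 583.800
M(nonword) = 6128/9 = 680.889
Difference = 680.889 − 583.800 = 97.089 ms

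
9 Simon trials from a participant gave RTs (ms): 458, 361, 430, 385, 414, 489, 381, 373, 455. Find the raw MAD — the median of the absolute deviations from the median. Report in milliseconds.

Sorted: 361, 373, 381, 385, 414, 430, 455, 458, 489 → median = 414
|x − 414|: 44, 53, 16, 29, 0, 75, 33, 41, 41
Sorted deviations: 0, 16, 29, 33, 41, 41, 44, 53, 75 → MAD = 41

41 ms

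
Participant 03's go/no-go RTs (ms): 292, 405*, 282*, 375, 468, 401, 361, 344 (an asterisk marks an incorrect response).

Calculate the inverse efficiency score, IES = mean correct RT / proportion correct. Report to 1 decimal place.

Correct trials (n=6): 292, 375, 468, 401, 361, 344
Mean correct RT = 2241/6 = 373.5000 ms
Proportion correct = 6/8
IES = 373.5000 / (6/8) = 498.000 ms

498.0 ms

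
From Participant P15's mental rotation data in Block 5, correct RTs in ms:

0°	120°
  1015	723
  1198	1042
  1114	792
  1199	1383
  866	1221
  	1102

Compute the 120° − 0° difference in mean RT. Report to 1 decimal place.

M(0°) = 5392/5 = 1078.400
M(120°) = 6263/6 = 1043.833
Difference = 1043.833 − 1078.400 = -34.567 ms

-34.6 ms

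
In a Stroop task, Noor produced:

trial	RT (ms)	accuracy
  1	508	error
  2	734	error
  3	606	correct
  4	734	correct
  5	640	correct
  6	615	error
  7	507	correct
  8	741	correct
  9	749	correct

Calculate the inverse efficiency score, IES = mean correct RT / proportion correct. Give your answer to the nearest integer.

Correct trials (n=6): 606, 734, 640, 507, 741, 749
Mean correct RT = 3977/6 = 662.8333 ms
Proportion correct = 6/9
IES = 662.8333 / (6/9) = 994.250 ms

994 ms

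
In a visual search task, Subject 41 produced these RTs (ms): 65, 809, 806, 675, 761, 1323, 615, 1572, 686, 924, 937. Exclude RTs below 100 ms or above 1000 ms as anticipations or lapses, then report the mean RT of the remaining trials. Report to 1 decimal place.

776.6 ms

Excluded: 65, 1323, 1572
Retained (n=8): Σ = 6213
Mean = 6213/8 = 776.6250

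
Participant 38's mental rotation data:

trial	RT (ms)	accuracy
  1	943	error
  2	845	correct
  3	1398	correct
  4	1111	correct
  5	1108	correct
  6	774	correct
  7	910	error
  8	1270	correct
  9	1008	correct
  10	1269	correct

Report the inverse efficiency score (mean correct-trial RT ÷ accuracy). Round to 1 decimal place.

Correct trials (n=8): 845, 1398, 1111, 1108, 774, 1270, 1008, 1269
Mean correct RT = 8783/8 = 1097.8750 ms
Proportion correct = 8/10
IES = 1097.8750 / (8/10) = 1372.344 ms

1372.3 ms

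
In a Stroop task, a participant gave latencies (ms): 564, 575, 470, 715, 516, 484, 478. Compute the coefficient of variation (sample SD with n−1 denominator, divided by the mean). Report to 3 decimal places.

0.159

n = 7, Σ = 3802, M = 543.1429
Σ(x−M)² = 44812.857; s = √(44812.857/6) = 86.4223
CV = 86.4223 / 543.1429 = 0.15912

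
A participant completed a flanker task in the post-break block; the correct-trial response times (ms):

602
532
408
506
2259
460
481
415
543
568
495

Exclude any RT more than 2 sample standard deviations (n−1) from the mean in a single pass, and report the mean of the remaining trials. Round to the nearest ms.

501 ms

n = 11, ΣRT = 7269, M = 660.818
Σ(x−M)² = 2845205.64; s = √(2845205.64/10) = 533.405
Cutoffs: 660.818 ± 2·533.405 → [-406.0, 1727.6]
Outside: 2259 → excluded.
Retained (n=10): Σ = 5010, mean = 5010/10 = 501.000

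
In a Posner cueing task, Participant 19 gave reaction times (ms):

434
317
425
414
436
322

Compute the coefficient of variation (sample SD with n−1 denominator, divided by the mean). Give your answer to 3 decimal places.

0.144

n = 6, Σ = 2348, M = 391.3333
Σ(x−M)² = 15795.333; s = √(15795.333/5) = 56.2056
CV = 56.2056 / 391.3333 = 0.14363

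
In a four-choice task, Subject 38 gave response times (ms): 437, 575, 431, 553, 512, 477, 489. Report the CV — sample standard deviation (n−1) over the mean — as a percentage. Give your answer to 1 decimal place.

11.0%

n = 7, Σ = 3474, M = 496.2857
Σ(x−M)² = 17861.429; s = √(17861.429/6) = 54.5610
CV = 54.5610 / 496.2857 = 0.10994 = 10.994%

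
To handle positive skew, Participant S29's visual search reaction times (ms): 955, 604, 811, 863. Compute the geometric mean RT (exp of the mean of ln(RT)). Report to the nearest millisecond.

ln(RT): 6.8617, 6.4036, 6.6983, 6.7604
Mean ln(RT) = 26.7240/4 = 6.68099
Geometric mean = exp(6.68099) = 797.11 ms

797 ms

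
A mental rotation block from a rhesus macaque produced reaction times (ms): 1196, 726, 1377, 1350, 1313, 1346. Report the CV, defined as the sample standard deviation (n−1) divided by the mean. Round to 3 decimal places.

0.205

n = 6, Σ = 7308, M = 1218.0000
Σ(x−M)² = 310662.000; s = √(310662.000/5) = 249.2637
CV = 249.2637 / 1218.0000 = 0.20465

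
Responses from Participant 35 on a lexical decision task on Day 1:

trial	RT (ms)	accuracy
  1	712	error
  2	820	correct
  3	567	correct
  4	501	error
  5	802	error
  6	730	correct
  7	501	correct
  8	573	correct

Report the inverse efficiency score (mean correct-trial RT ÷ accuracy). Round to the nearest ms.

Correct trials (n=5): 820, 567, 730, 501, 573
Mean correct RT = 3191/5 = 638.2000 ms
Proportion correct = 5/8
IES = 638.2000 / (5/8) = 1021.120 ms

1021 ms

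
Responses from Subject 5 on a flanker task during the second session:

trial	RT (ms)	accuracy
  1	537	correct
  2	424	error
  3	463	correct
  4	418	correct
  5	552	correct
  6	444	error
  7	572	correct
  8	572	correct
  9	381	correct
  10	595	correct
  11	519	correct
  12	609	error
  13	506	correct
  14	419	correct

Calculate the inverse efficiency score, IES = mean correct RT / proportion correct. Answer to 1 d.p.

Correct trials (n=11): 537, 463, 418, 552, 572, 572, 381, 595, 519, 506, 419
Mean correct RT = 5534/11 = 503.0909 ms
Proportion correct = 11/14
IES = 503.0909 / (11/14) = 640.298 ms

640.3 ms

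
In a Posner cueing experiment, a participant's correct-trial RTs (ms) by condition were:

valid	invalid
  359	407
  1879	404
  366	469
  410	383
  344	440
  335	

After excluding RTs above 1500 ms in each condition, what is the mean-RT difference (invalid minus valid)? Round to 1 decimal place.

57.8 ms

valid: exclude 1879
M(valid) = 1814/5 = 362.800
M(invalid) = 2103/5 = 420.600
Difference = 420.600 − 362.800 = 57.800 ms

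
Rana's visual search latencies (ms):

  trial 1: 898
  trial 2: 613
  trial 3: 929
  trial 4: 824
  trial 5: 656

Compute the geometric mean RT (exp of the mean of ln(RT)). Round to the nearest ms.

773 ms

ln(RT): 6.8002, 6.4184, 6.8341, 6.7142, 6.4862
Mean ln(RT) = 33.2530/5 = 6.65060
Geometric mean = exp(6.65060) = 773.24 ms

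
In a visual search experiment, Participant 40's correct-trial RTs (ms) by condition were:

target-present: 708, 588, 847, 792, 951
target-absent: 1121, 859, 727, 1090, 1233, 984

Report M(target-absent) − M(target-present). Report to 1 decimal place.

M(target-present) = 3886/5 = 777.200
M(target-absent) = 6014/6 = 1002.333
Difference = 1002.333 − 777.200 = 225.133 ms

225.1 ms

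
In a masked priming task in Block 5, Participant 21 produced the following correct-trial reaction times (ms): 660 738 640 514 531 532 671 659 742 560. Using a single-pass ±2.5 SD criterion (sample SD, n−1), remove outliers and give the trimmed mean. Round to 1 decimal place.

624.7 ms

n = 10, ΣRT = 6247, M = 624.700
Σ(x−M)² = 65210.10; s = √(65210.10/9) = 85.121
Cutoffs: 624.700 ± 2.5·85.121 → [411.9, 837.5]
No RTs fall outside the cutoffs; all 10 retained. Mean = 6247/10 = 624.700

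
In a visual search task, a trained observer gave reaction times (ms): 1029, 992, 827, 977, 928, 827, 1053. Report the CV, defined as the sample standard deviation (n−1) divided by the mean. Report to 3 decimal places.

0.096

n = 7, Σ = 6633, M = 947.5714
Σ(x−M)² = 50043.714; s = √(50043.714/6) = 91.3270
CV = 91.3270 / 947.5714 = 0.09638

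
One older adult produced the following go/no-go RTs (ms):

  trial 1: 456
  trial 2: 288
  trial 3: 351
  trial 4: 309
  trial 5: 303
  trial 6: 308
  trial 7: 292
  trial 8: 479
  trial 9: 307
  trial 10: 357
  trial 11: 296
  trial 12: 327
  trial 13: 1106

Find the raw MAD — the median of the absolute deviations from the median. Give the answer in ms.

18 ms

Sorted: 288, 292, 296, 303, 307, 308, 309, 327, 351, 357, 456, 479, 1106 → median = 309
|x − 309|: 147, 21, 42, 0, 6, 1, 17, 170, 2, 48, 13, 18, 797
Sorted deviations: 0, 1, 2, 6, 13, 17, 18, 21, 42, 48, 147, 170, 797 → MAD = 18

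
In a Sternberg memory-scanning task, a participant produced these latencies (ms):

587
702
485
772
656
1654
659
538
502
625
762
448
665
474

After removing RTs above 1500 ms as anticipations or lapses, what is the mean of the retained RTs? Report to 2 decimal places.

605.77 ms

Excluded: 1654
Retained (n=13): Σ = 7875
Mean = 7875/13 = 605.7692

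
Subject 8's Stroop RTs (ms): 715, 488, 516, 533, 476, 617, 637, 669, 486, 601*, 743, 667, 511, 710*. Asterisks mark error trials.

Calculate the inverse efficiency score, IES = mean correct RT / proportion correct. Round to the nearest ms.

686 ms

Correct trials (n=12): 715, 488, 516, 533, 476, 617, 637, 669, 486, 743, 667, 511
Mean correct RT = 7058/12 = 588.1667 ms
Proportion correct = 12/14
IES = 588.1667 / (12/14) = 686.194 ms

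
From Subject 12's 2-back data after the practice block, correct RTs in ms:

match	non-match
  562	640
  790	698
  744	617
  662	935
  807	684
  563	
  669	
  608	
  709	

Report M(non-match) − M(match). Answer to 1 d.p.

M(match) = 6114/9 = 679.333
M(non-match) = 3574/5 = 714.800
Difference = 714.800 − 679.333 = 35.467 ms

35.5 ms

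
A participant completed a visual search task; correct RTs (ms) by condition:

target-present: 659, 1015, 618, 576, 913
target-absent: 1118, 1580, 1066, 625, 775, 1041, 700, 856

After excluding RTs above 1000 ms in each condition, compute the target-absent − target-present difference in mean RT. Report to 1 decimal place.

target-present: exclude 1015
target-absent: exclude 1118, 1580, 1066, 1041
M(target-present) = 2766/4 = 691.500
M(target-absent) = 2956/4 = 739.000
Difference = 739.000 − 691.500 = 47.500 ms

47.5 ms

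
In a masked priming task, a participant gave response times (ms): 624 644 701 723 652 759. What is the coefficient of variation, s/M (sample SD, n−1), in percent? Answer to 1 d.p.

7.6%

n = 6, Σ = 4103, M = 683.8333
Σ(x−M)² = 13658.833; s = √(13658.833/5) = 52.2663
CV = 52.2663 / 683.8333 = 0.07643 = 7.643%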